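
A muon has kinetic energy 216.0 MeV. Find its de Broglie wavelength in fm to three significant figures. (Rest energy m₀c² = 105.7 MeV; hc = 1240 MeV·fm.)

Total energy E = KE + m₀c² = 216.0 + 105.7 = 321.7 MeV.
(pc)² = E² − (m₀c²)² = (321.7)² − (105.7)² = 9.232 × 10⁴ MeV², so pc = 303.8 MeV.
λ = hc/(pc) = 1240 MeV·fm / 303.8 MeV = 4.08 fm.

λ = 4.08 fm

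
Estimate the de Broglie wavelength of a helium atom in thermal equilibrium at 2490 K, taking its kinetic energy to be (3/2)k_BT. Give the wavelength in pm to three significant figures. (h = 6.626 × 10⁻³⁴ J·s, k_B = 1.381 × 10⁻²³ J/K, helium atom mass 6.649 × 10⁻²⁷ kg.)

λ = 25.3 pm

KE = (3/2)k_BT = 1.5 × 1.381 × 10⁻²³ × 2490 = 5.158 × 10⁻²⁰ J.
p = √(2mKE) = √(2 × 6.649 × 10⁻²⁷ × 5.158 × 10⁻²⁰) = 2.619 × 10⁻²³ kg·m/s.
λ = h/p = 2.53 × 10⁻¹¹ m = 25.3 pm.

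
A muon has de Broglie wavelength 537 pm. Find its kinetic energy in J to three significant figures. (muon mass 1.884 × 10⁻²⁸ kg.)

KE = 4.04 × 10⁻²¹ J

p = h/λ = 6.626 × 10⁻³⁴ / 5.370 × 10⁻¹⁰ = 1.234 × 10⁻²⁴ kg·m/s.
KE = p²/(2m) = (1.234 × 10⁻²⁴)² / (2 × 1.884 × 10⁻²⁸) = 4.041 × 10⁻²¹ J = 4.04 × 10⁻²¹ J.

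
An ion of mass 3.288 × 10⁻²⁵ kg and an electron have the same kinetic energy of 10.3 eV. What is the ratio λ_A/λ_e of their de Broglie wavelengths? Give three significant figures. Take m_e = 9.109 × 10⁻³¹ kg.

At fixed KE, p = √(2mKE) so λ = h/p ∝ 1/√m.
λ_A/λ_e = √(m_e/m_A) = √(9.109 × 10⁻³¹/3.288 × 10⁻²⁵) = √(2.770 × 10⁻⁶) = 1.66 × 10⁻³.

λ_A/λ_e = 1.66 × 10⁻³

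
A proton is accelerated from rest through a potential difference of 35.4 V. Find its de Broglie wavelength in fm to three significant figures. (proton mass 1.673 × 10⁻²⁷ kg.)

λ = 4810 fm

KE = eV = 1.602 × 10⁻¹⁹ × 35.40 = 5.671 × 10⁻¹⁸ J.
p = √(2mKE) = √(2 × 1.673 × 10⁻²⁷ × 5.671 × 10⁻¹⁸) = 1.378 × 10⁻²² kg·m/s.
λ = h/p = 6.626 × 10⁻³⁴ / 1.378 × 10⁻²² = 4.81 × 10⁻¹² m = 4810 fm.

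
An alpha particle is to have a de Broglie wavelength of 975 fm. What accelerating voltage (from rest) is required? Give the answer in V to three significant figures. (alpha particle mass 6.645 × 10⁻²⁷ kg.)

V = 108 V

p = h/λ = 6.626 × 10⁻³⁴ / 9.750 × 10⁻¹³ = 6.796 × 10⁻²² kg·m/s.
KE = p²/(2m) = 3.475 × 10⁻¹⁷ J.
V = KE/2e = 3.475 × 10⁻¹⁷ / (2 × 1.602 × 10⁻¹⁹) = 108 V.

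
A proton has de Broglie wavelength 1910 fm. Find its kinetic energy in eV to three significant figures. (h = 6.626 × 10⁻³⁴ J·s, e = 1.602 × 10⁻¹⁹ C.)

p = h/λ = 6.626 × 10⁻³⁴ / 1.910 × 10⁻¹² = 3.469 × 10⁻²² kg·m/s.
KE = p²/(2m) = (3.469 × 10⁻²²)² / (2 × 1.673 × 10⁻²⁷) = 3.597 × 10⁻¹⁷ J = 225 eV.

KE = 225 eV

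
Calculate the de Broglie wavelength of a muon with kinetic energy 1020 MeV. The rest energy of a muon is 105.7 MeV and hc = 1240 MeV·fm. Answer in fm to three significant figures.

λ = 1.11 fm

Total energy E = KE + m₀c² = 1020 + 105.7 = 1125.7 MeV.
(pc)² = E² − (m₀c²)² = (1125.7)² − (105.7)² = 1.256 × 10⁶ MeV², so pc = 1121 MeV.
λ = hc/(pc) = 1240 MeV·fm / 1121 MeV = 1.11 fm.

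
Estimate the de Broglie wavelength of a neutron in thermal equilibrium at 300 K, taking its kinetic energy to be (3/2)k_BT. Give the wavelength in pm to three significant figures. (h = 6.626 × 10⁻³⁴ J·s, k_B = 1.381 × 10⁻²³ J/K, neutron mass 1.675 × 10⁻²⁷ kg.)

KE = (3/2)k_BT = 1.5 × 1.381 × 10⁻²³ × 300 = 6.214 × 10⁻²¹ J.
p = √(2mKE) = √(2 × 1.675 × 10⁻²⁷ × 6.214 × 10⁻²¹) = 4.563 × 10⁻²⁴ kg·m/s.
λ = h/p = 1.45 × 10⁻¹⁰ m = 145 pm.

λ = 145 pm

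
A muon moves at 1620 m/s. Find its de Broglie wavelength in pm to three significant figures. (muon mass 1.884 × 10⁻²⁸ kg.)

λ = 2170 pm

p = mv = 1.884 × 10⁻²⁸ × 1620 = 3.052 × 10⁻²⁵ kg·m/s.
λ = h/p = 6.626 × 10⁻³⁴ / 3.052 × 10⁻²⁵ = 2.17 × 10⁻⁹ m = 2170 pm.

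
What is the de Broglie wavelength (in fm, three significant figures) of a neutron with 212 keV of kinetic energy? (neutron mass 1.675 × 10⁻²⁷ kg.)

KE = 212 keV = 3.396 × 10⁻¹⁴ J.
p = √(2mKE) = √(2 × 1.675 × 10⁻²⁷ × 3.396 × 10⁻¹⁴) = 1.067 × 10⁻²⁰ kg·m/s.
λ = h/p = 6.626 × 10⁻³⁴ / 1.067 × 10⁻²⁰ = 6.21 × 10⁻¹⁴ m = 62.1 fm.

λ = 62.1 fm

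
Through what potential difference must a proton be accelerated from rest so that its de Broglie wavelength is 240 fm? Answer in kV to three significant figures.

V = 14.2 kV

p = h/λ = 6.626 × 10⁻³⁴ / 2.400 × 10⁻¹³ = 2.761 × 10⁻²¹ kg·m/s.
KE = p²/(2m) = 2.278 × 10⁻¹⁵ J.
V = KE/e = 2.278 × 10⁻¹⁵ / (1.602 × 10⁻¹⁹) = 14.2 kV.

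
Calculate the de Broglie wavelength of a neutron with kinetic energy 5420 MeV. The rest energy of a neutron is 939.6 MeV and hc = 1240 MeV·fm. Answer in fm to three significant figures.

Total energy E = KE + m₀c² = 5420 + 939.6 = 6359.6 MeV.
(pc)² = E² − (m₀c²)² = (6359.6)² − (939.6)² = 3.956 × 10⁷ MeV², so pc = 6290 MeV.
λ = hc/(pc) = 1240 MeV·fm / 6290 MeV = 0.197 fm.

λ = 0.197 fm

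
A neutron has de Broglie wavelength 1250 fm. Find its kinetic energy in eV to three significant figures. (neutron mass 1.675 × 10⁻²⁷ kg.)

KE = 524 eV

p = h/λ = 6.626 × 10⁻³⁴ / 1.250 × 10⁻¹² = 5.301 × 10⁻²² kg·m/s.
KE = p²/(2m) = (5.301 × 10⁻²²)² / (2 × 1.675 × 10⁻²⁷) = 8.388 × 10⁻¹⁷ J = 524 eV.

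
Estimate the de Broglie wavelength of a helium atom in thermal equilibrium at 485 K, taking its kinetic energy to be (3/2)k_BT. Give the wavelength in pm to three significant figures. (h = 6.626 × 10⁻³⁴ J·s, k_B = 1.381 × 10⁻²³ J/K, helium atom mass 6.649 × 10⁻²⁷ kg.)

λ = 57.3 pm

KE = (3/2)k_BT = 1.5 × 1.381 × 10⁻²³ × 485 = 1.005 × 10⁻²⁰ J.
p = √(2mKE) = √(2 × 6.649 × 10⁻²⁷ × 1.005 × 10⁻²⁰) = 1.156 × 10⁻²³ kg·m/s.
λ = h/p = 5.73 × 10⁻¹¹ m = 57.3 pm.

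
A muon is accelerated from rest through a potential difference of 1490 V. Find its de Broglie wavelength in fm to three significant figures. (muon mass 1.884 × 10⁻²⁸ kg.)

λ = 2210 fm

KE = eV = 1.602 × 10⁻¹⁹ × 1490 = 2.387 × 10⁻¹⁶ J.
p = √(2mKE) = √(2 × 1.884 × 10⁻²⁸ × 2.387 × 10⁻¹⁶) = 2.999 × 10⁻²² kg·m/s.
λ = h/p = 6.626 × 10⁻³⁴ / 2.999 × 10⁻²² = 2.21 × 10⁻¹² m = 2210 fm.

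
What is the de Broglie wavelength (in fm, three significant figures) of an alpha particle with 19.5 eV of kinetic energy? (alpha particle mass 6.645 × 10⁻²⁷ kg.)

KE = 19.5 eV = 3.124 × 10⁻¹⁸ J.
p = √(2mKE) = √(2 × 6.645 × 10⁻²⁷ × 3.124 × 10⁻¹⁸) = 2.038 × 10⁻²² kg·m/s.
λ = h/p = 6.626 × 10⁻³⁴ / 2.038 × 10⁻²² = 3.25 × 10⁻¹² m = 3250 fm.

λ = 3250 fm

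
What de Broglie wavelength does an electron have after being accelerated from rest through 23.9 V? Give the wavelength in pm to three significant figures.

λ = 251 pm

KE = eV = 1.602 × 10⁻¹⁹ × 23.90 = 3.829 × 10⁻¹⁸ J.
p = √(2mKE) = √(2 × 9.109 × 10⁻³¹ × 3.829 × 10⁻¹⁸) = 2.641 × 10⁻²⁴ kg·m/s.
λ = h/p = 6.626 × 10⁻³⁴ / 2.641 × 10⁻²⁴ = 2.51 × 10⁻¹⁰ m = 251 pm.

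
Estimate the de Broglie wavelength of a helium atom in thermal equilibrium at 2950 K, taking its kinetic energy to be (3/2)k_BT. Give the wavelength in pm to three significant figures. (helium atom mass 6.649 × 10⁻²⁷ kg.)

KE = (3/2)k_BT = 1.5 × 1.381 × 10⁻²³ × 2950 = 6.111 × 10⁻²⁰ J.
p = √(2mKE) = √(2 × 6.649 × 10⁻²⁷ × 6.111 × 10⁻²⁰) = 2.851 × 10⁻²³ kg·m/s.
λ = h/p = 2.32 × 10⁻¹¹ m = 23.2 pm.

λ = 23.2 pm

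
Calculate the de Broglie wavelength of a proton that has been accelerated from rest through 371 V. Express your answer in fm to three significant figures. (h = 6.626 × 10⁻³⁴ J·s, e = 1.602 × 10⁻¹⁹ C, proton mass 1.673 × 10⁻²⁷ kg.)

λ = 1490 fm

KE = eV = 1.602 × 10⁻¹⁹ × 371.0 = 5.943 × 10⁻¹⁷ J.
p = √(2mKE) = √(2 × 1.673 × 10⁻²⁷ × 5.943 × 10⁻¹⁷) = 4.459 × 10⁻²² kg·m/s.
λ = h/p = 6.626 × 10⁻³⁴ / 4.459 × 10⁻²² = 1.49 × 10⁻¹² m = 1490 fm.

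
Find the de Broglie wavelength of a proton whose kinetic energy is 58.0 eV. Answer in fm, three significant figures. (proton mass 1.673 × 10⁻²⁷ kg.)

λ = 3760 fm

KE = 58.0 eV = 9.292 × 10⁻¹⁸ J.
p = √(2mKE) = √(2 × 1.673 × 10⁻²⁷ × 9.292 × 10⁻¹⁸) = 1.763 × 10⁻²² kg·m/s.
λ = h/p = 6.626 × 10⁻³⁴ / 1.763 × 10⁻²² = 3.76 × 10⁻¹² m = 3760 fm.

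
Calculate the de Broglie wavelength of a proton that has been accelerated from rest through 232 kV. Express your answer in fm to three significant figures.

KE = eV = 1.602 × 10⁻¹⁹ × 2.320 × 10⁵ = 3.717 × 10⁻¹⁴ J.
p = √(2mKE) = √(2 × 1.673 × 10⁻²⁷ × 3.717 × 10⁻¹⁴) = 1.115 × 10⁻²⁰ kg·m/s.
λ = h/p = 6.626 × 10⁻³⁴ / 1.115 × 10⁻²⁰ = 5.94 × 10⁻¹⁴ m = 59.4 fm.

λ = 59.4 fm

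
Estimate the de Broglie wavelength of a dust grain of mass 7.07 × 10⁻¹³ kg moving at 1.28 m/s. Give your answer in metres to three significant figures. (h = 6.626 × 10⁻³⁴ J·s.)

λ = 7.32 × 10⁻²² m

p = mv = 7.07 × 10⁻¹³ × 1.28 = 9.050 × 10⁻¹³ kg·m/s.
λ = h/p = 6.626 × 10⁻³⁴ / 9.050 × 10⁻¹³ = 7.32 × 10⁻²² m.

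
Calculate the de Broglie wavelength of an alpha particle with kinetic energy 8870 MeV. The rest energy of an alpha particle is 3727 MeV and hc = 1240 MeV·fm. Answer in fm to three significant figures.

Total energy E = KE + m₀c² = 8870 + 3727 = 12597 MeV.
(pc)² = E² − (m₀c²)² = (12597)² − (3727)² = 1.448 × 10⁸ MeV², so pc = 1.203 × 10⁴ MeV.
λ = hc/(pc) = 1240 MeV·fm / 1.203 × 10⁴ MeV = 0.103 fm.

λ = 0.103 fm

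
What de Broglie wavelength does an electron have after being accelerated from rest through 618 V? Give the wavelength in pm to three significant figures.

λ = 49.3 pm

KE = eV = 1.602 × 10⁻¹⁹ × 618.0 = 9.900 × 10⁻¹⁷ J.
p = √(2mKE) = √(2 × 9.109 × 10⁻³¹ × 9.900 × 10⁻¹⁷) = 1.343 × 10⁻²³ kg·m/s.
λ = h/p = 6.626 × 10⁻³⁴ / 1.343 × 10⁻²³ = 4.93 × 10⁻¹¹ m = 49.3 pm.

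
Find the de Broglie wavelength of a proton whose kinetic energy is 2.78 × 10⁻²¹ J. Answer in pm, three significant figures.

λ = 217 pm

p = √(2mKE) = √(2 × 1.673 × 10⁻²⁷ × 2.780 × 10⁻²¹) = 3.050 × 10⁻²⁴ kg·m/s.
λ = h/p = 6.626 × 10⁻³⁴ / 3.050 × 10⁻²⁴ = 2.17 × 10⁻¹⁰ m = 217 pm.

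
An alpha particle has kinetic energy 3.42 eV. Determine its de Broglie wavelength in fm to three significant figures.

KE = 3.42 eV = 5.479 × 10⁻¹⁹ J.
p = √(2mKE) = √(2 × 6.645 × 10⁻²⁷ × 5.479 × 10⁻¹⁹) = 8.533 × 10⁻²³ kg·m/s.
λ = h/p = 6.626 × 10⁻³⁴ / 8.533 × 10⁻²³ = 7.77 × 10⁻¹² m = 7770 fm.

λ = 7770 fm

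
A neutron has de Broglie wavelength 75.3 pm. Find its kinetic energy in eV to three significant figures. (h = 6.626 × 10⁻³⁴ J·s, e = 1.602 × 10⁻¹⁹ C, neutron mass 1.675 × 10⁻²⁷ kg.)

KE = 0.144 eV

p = h/λ = 6.626 × 10⁻³⁴ / 7.530 × 10⁻¹¹ = 8.799 × 10⁻²⁴ kg·m/s.
KE = p²/(2m) = (8.799 × 10⁻²⁴)² / (2 × 1.675 × 10⁻²⁷) = 2.311 × 10⁻²⁰ J = 0.144 eV.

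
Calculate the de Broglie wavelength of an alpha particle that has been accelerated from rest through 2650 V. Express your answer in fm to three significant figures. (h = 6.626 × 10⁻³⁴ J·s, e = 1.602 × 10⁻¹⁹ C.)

KE = 2eV = 2 × 1.602 × 10⁻¹⁹ × 2650 = 8.491 × 10⁻¹⁶ J.
p = √(2mKE) = √(2 × 6.645 × 10⁻²⁷ × 8.491 × 10⁻¹⁶) = 3.359 × 10⁻²¹ kg·m/s.
λ = h/p = 6.626 × 10⁻³⁴ / 3.359 × 10⁻²¹ = 1.97 × 10⁻¹³ m = 197 fm.

λ = 197 fm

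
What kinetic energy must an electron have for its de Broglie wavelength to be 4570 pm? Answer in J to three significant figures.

p = h/λ = 6.626 × 10⁻³⁴ / 4.570 × 10⁻⁹ = 1.450 × 10⁻²⁵ kg·m/s.
KE = p²/(2m) = (1.450 × 10⁻²⁵)² / (2 × 9.109 × 10⁻³¹) = 1.154 × 10⁻²⁰ J = 1.15 × 10⁻²⁰ J.

KE = 1.15 × 10⁻²⁰ J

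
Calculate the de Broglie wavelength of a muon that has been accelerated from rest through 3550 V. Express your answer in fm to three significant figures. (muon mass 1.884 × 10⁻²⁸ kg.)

KE = eV = 1.602 × 10⁻¹⁹ × 3550 = 5.687 × 10⁻¹⁶ J.
p = √(2mKE) = √(2 × 1.884 × 10⁻²⁸ × 5.687 × 10⁻¹⁶) = 4.629 × 10⁻²² kg·m/s.
λ = h/p = 6.626 × 10⁻³⁴ / 4.629 × 10⁻²² = 1.43 × 10⁻¹² m = 1430 fm.

λ = 1430 fm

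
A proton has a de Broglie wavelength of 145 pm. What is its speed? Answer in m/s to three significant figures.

p = h/λ = 6.626 × 10⁻³⁴ / 1.450 × 10⁻¹⁰ = 4.570 × 10⁻²⁴ kg·m/s.
v = p/m = 4.570 × 10⁻²⁴ / 1.673 × 10⁻²⁷ = 2.73 × 10³ m/s = 2730 m/s.

v = 2730 m/s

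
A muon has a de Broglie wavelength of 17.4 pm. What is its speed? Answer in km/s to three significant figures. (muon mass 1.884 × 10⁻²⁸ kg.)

v = 202 km/s

p = h/λ = 6.626 × 10⁻³⁴ / 1.740 × 10⁻¹¹ = 3.808 × 10⁻²³ kg·m/s.
v = p/m = 3.808 × 10⁻²³ / 1.884 × 10⁻²⁸ = 2.02 × 10⁵ m/s = 202 km/s.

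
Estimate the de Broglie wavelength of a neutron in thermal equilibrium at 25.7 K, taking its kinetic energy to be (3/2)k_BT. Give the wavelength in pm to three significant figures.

KE = (3/2)k_BT = 1.5 × 1.381 × 10⁻²³ × 25.7 = 5.324 × 10⁻²² J.
p = √(2mKE) = √(2 × 1.675 × 10⁻²⁷ × 5.324 × 10⁻²²) = 1.335 × 10⁻²⁴ kg·m/s.
λ = h/p = 4.96 × 10⁻¹⁰ m = 496 pm.

λ = 496 pm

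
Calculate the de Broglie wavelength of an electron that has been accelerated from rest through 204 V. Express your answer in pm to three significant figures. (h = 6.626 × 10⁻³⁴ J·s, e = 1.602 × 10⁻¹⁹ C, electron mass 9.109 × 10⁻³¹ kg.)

KE = eV = 1.602 × 10⁻¹⁹ × 204.0 = 3.268 × 10⁻¹⁷ J.
p = √(2mKE) = √(2 × 9.109 × 10⁻³¹ × 3.268 × 10⁻¹⁷) = 7.716 × 10⁻²⁴ kg·m/s.
λ = h/p = 6.626 × 10⁻³⁴ / 7.716 × 10⁻²⁴ = 8.59 × 10⁻¹¹ m = 85.9 pm.

λ = 85.9 pm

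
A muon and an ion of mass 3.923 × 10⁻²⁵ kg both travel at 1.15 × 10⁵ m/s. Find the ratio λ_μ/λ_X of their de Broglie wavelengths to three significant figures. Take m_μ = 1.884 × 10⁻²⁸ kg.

At fixed v, p = mv so λ = h/(mv) ∝ 1/m.
λ_μ/λ_X = m_X/m_μ = 3.923 × 10⁻²⁵/1.884 × 10⁻²⁸ = 2080.

λ_μ/λ_X = 2080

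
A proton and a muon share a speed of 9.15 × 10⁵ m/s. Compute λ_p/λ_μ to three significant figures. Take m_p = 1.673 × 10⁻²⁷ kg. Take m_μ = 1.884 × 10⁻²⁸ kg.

At fixed v, p = mv so λ = h/(mv) ∝ 1/m.
λ_p/λ_μ = m_μ/m_p = 1.884 × 10⁻²⁸/1.673 × 10⁻²⁷ = 0.113.

λ_p/λ_μ = 0.113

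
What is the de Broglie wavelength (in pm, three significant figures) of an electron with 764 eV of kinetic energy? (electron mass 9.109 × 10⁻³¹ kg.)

KE = 764 eV = 1.224 × 10⁻¹⁶ J.
p = √(2mKE) = √(2 × 9.109 × 10⁻³¹ × 1.224 × 10⁻¹⁶) = 1.493 × 10⁻²³ kg·m/s.
λ = h/p = 6.626 × 10⁻³⁴ / 1.493 × 10⁻²³ = 4.44 × 10⁻¹¹ m = 44.4 pm.

λ = 44.4 pm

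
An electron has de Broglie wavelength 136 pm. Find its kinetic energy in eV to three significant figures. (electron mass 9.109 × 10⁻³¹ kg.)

KE = 81.3 eV

p = h/λ = 6.626 × 10⁻³⁴ / 1.360 × 10⁻¹⁰ = 4.872 × 10⁻²⁴ kg·m/s.
KE = p²/(2m) = (4.872 × 10⁻²⁴)² / (2 × 9.109 × 10⁻³¹) = 1.303 × 10⁻¹⁷ J = 81.3 eV.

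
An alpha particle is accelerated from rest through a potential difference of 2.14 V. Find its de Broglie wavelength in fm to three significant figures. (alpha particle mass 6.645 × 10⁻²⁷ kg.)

KE = 2eV = 2 × 1.602 × 10⁻¹⁹ × 2.140 = 6.857 × 10⁻¹⁹ J.
p = √(2mKE) = √(2 × 6.645 × 10⁻²⁷ × 6.857 × 10⁻¹⁹) = 9.546 × 10⁻²³ kg·m/s.
λ = h/p = 6.626 × 10⁻³⁴ / 9.546 × 10⁻²³ = 6.94 × 10⁻¹² m = 6940 fm.

λ = 6940 fm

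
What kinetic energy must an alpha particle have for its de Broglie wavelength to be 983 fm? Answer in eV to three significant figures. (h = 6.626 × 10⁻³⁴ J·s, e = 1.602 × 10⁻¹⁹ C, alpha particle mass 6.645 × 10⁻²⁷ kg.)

KE = 213 eV

p = h/λ = 6.626 × 10⁻³⁴ / 9.830 × 10⁻¹³ = 6.741 × 10⁻²² kg·m/s.
KE = p²/(2m) = (6.741 × 10⁻²²)² / (2 × 6.645 × 10⁻²⁷) = 3.419 × 10⁻¹⁷ J = 213 eV.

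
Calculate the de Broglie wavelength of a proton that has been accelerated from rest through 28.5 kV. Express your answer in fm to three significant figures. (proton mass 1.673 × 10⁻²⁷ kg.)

KE = eV = 1.602 × 10⁻¹⁹ × 2.850 × 10⁴ = 4.566 × 10⁻¹⁵ J.
p = √(2mKE) = √(2 × 1.673 × 10⁻²⁷ × 4.566 × 10⁻¹⁵) = 3.909 × 10⁻²¹ kg·m/s.
λ = h/p = 6.626 × 10⁻³⁴ / 3.909 × 10⁻²¹ = 1.70 × 10⁻¹³ m = 170 fm.

λ = 170 fm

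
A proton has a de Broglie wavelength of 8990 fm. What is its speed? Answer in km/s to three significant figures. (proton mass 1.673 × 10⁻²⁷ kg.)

p = h/λ = 6.626 × 10⁻³⁴ / 8.990 × 10⁻¹² = 7.370 × 10⁻²³ kg·m/s.
v = p/m = 7.370 × 10⁻²³ / 1.673 × 10⁻²⁷ = 4.41 × 10⁴ m/s = 44.1 km/s.

v = 44.1 km/s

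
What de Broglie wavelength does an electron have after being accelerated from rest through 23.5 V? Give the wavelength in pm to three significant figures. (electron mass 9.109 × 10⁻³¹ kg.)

λ = 253 pm

KE = eV = 1.602 × 10⁻¹⁹ × 23.50 = 3.765 × 10⁻¹⁸ J.
p = √(2mKE) = √(2 × 9.109 × 10⁻³¹ × 3.765 × 10⁻¹⁸) = 2.619 × 10⁻²⁴ kg·m/s.
λ = h/p = 6.626 × 10⁻³⁴ / 2.619 × 10⁻²⁴ = 2.53 × 10⁻¹⁰ m = 253 pm.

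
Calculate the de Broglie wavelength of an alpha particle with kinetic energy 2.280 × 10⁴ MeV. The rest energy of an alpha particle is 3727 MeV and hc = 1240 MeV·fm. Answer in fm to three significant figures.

λ = 0.0472 fm

Total energy E = KE + m₀c² = 2.280 × 10⁴ + 3727 = 26527 MeV.
(pc)² = E² − (m₀c²)² = (26527)² − (3727)² = 6.898 × 10⁸ MeV², so pc = 2.626 × 10⁴ MeV.
λ = hc/(pc) = 1240 MeV·fm / 2.626 × 10⁴ MeV = 0.0472 fm.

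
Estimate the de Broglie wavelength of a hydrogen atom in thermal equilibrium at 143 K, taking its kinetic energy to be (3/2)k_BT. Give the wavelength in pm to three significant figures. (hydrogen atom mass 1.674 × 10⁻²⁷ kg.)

λ = 210 pm

KE = (3/2)k_BT = 1.5 × 1.381 × 10⁻²³ × 143 = 2.962 × 10⁻²¹ J.
p = √(2mKE) = √(2 × 1.674 × 10⁻²⁷ × 2.962 × 10⁻²¹) = 3.149 × 10⁻²⁴ kg·m/s.
λ = h/p = 2.10 × 10⁻¹⁰ m = 210 pm.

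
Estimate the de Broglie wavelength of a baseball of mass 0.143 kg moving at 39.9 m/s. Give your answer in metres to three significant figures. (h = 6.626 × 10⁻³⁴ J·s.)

λ = 1.16 × 10⁻³⁴ m

p = mv = 0.143 × 39.9 = 5.706 kg·m/s.
λ = h/p = 6.626 × 10⁻³⁴ / 5.706 = 1.16 × 10⁻³⁴ m.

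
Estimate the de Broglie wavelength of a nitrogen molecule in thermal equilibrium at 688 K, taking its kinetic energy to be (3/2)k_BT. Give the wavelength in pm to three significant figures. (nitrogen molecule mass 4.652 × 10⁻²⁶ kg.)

KE = (3/2)k_BT = 1.5 × 1.381 × 10⁻²³ × 688 = 1.425 × 10⁻²⁰ J.
p = √(2mKE) = √(2 × 4.652 × 10⁻²⁶ × 1.425 × 10⁻²⁰) = 3.641 × 10⁻²³ kg·m/s.
λ = h/p = 1.82 × 10⁻¹¹ m = 18.2 pm.

λ = 18.2 pm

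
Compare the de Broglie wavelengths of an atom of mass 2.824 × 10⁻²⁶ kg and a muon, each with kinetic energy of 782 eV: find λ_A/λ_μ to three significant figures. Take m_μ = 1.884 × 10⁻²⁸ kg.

At fixed KE, p = √(2mKE) so λ = h/p ∝ 1/√m.
λ_A/λ_μ = √(m_μ/m_A) = √(1.884 × 10⁻²⁸/2.824 × 10⁻²⁶) = √(6.671 × 10⁻³) = 0.0817.

λ_A/λ_μ = 0.0817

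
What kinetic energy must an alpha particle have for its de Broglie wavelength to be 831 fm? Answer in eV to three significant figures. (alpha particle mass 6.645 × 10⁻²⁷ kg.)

p = h/λ = 6.626 × 10⁻³⁴ / 8.310 × 10⁻¹³ = 7.974 × 10⁻²² kg·m/s.
KE = p²/(2m) = (7.974 × 10⁻²²)² / (2 × 6.645 × 10⁻²⁷) = 4.784 × 10⁻¹⁷ J = 299 eV.

KE = 299 eV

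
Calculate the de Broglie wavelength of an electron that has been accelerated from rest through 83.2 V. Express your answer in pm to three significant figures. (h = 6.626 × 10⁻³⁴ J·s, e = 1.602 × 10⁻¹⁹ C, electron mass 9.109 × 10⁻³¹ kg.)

λ = 134 pm

KE = eV = 1.602 × 10⁻¹⁹ × 83.20 = 1.333 × 10⁻¹⁷ J.
p = √(2mKE) = √(2 × 9.109 × 10⁻³¹ × 1.333 × 10⁻¹⁷) = 4.928 × 10⁻²⁴ kg·m/s.
λ = h/p = 6.626 × 10⁻³⁴ / 4.928 × 10⁻²⁴ = 1.34 × 10⁻¹⁰ m = 134 pm.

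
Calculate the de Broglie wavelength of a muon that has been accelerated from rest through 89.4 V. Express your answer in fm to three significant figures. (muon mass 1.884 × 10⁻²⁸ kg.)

λ = 9020 fm

KE = eV = 1.602 × 10⁻¹⁹ × 89.40 = 1.432 × 10⁻¹⁷ J.
p = √(2mKE) = √(2 × 1.884 × 10⁻²⁸ × 1.432 × 10⁻¹⁷) = 7.346 × 10⁻²³ kg·m/s.
λ = h/p = 6.626 × 10⁻³⁴ / 7.346 × 10⁻²³ = 9.02 × 10⁻¹² m = 9020 fm.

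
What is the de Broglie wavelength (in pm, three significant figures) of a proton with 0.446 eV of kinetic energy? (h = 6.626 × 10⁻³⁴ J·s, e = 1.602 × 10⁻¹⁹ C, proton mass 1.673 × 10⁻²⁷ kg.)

λ = 42.9 pm

KE = 0.446 eV = 7.145 × 10⁻²⁰ J.
p = √(2mKE) = √(2 × 1.673 × 10⁻²⁷ × 7.145 × 10⁻²⁰) = 1.546 × 10⁻²³ kg·m/s.
λ = h/p = 6.626 × 10⁻³⁴ / 1.546 × 10⁻²³ = 4.29 × 10⁻¹¹ m = 42.9 pm.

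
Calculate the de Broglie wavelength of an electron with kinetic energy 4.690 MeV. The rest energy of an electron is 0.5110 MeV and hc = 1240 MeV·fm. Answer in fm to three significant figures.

λ = 240 fm

Total energy E = KE + m₀c² = 4.690 + 0.5110 = 5.2010 MeV.
(pc)² = E² − (m₀c²)² = (5.2010)² − (0.5110)² = 26.79 MeV², so pc = 5.176 MeV.
λ = hc/(pc) = 1240 MeV·fm / 5.176 MeV = 240 fm.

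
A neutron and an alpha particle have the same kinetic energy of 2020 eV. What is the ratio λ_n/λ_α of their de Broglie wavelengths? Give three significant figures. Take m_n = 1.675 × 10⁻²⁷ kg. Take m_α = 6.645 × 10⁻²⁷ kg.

At fixed KE, p = √(2mKE) so λ = h/p ∝ 1/√m.
λ_n/λ_α = √(m_α/m_n) = √(6.645 × 10⁻²⁷/1.675 × 10⁻²⁷) = √(3.967) = 1.99.

λ_n/λ_α = 1.99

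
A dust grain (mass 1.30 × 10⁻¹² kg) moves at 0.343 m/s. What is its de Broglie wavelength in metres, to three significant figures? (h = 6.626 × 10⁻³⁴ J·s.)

p = mv = 1.30 × 10⁻¹² × 0.343 = 4.459 × 10⁻¹³ kg·m/s.
λ = h/p = 6.626 × 10⁻³⁴ / 4.459 × 10⁻¹³ = 1.49 × 10⁻²¹ m.

λ = 1.49 × 10⁻²¹ m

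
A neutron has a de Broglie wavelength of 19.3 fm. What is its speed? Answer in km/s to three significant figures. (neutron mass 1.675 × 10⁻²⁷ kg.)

v = 2.05 × 10⁴ km/s

p = h/λ = 6.626 × 10⁻³⁴ / 1.930 × 10⁻¹⁴ = 3.433 × 10⁻²⁰ kg·m/s.
v = p/m = 3.433 × 10⁻²⁰ / 1.675 × 10⁻²⁷ = 2.05 × 10⁷ m/s = 2.05 × 10⁴ km/s.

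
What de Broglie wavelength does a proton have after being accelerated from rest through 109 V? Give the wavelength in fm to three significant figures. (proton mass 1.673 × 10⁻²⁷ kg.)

KE = eV = 1.602 × 10⁻¹⁹ × 109.0 = 1.746 × 10⁻¹⁷ J.
p = √(2mKE) = √(2 × 1.673 × 10⁻²⁷ × 1.746 × 10⁻¹⁷) = 2.417 × 10⁻²² kg·m/s.
λ = h/p = 6.626 × 10⁻³⁴ / 2.417 × 10⁻²² = 2.74 × 10⁻¹² m = 2740 fm.

λ = 2740 fm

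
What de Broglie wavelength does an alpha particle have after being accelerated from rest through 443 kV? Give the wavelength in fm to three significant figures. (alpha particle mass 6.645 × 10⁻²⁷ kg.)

KE = 2eV = 2 × 1.602 × 10⁻¹⁹ × 4.430 × 10⁵ = 1.419 × 10⁻¹³ J.
p = √(2mKE) = √(2 × 6.645 × 10⁻²⁷ × 1.419 × 10⁻¹³) = 4.343 × 10⁻²⁰ kg·m/s.
λ = h/p = 6.626 × 10⁻³⁴ / 4.343 × 10⁻²⁰ = 1.53 × 10⁻¹⁴ m = 15.3 fm.

λ = 15.3 fm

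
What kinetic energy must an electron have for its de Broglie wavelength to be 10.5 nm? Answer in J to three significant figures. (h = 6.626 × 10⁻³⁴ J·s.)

KE = 2.19 × 10⁻²¹ J

p = h/λ = 6.626 × 10⁻³⁴ / 1.050 × 10⁻⁸ = 6.310 × 10⁻²⁶ kg·m/s.
KE = p²/(2m) = (6.310 × 10⁻²⁶)² / (2 × 9.109 × 10⁻³¹) = 2.186 × 10⁻²¹ J = 2.19 × 10⁻²¹ J.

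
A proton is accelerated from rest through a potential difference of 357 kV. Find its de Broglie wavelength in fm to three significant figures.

λ = 47.9 fm

KE = eV = 1.602 × 10⁻¹⁹ × 3.570 × 10⁵ = 5.719 × 10⁻¹⁴ J.
p = √(2mKE) = √(2 × 1.673 × 10⁻²⁷ × 5.719 × 10⁻¹⁴) = 1.383 × 10⁻²⁰ kg·m/s.
λ = h/p = 6.626 × 10⁻³⁴ / 1.383 × 10⁻²⁰ = 4.79 × 10⁻¹⁴ m = 47.9 fm.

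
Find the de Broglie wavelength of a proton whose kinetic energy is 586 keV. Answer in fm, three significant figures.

KE = 586 keV = 9.388 × 10⁻¹⁴ J.
p = √(2mKE) = √(2 × 1.673 × 10⁻²⁷ × 9.388 × 10⁻¹⁴) = 1.772 × 10⁻²⁰ kg·m/s.
λ = h/p = 6.626 × 10⁻³⁴ / 1.772 × 10⁻²⁰ = 3.74 × 10⁻¹⁴ m = 37.4 fm.

λ = 37.4 fm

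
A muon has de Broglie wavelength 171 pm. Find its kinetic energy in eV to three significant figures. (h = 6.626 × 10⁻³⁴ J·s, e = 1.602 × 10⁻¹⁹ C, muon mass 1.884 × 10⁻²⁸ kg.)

KE = 0.249 eV

p = h/λ = 6.626 × 10⁻³⁴ / 1.710 × 10⁻¹⁰ = 3.875 × 10⁻²⁴ kg·m/s.
KE = p²/(2m) = (3.875 × 10⁻²⁴)² / (2 × 1.884 × 10⁻²⁸) = 3.985 × 10⁻²⁰ J = 0.249 eV.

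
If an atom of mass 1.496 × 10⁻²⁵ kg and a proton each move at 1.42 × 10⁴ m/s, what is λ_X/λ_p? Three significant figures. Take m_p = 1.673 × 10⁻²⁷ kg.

λ_X/λ_p = 0.0112

At fixed v, p = mv so λ = h/(mv) ∝ 1/m.
λ_X/λ_p = m_p/m_X = 1.673 × 10⁻²⁷/1.496 × 10⁻²⁵ = 0.0112.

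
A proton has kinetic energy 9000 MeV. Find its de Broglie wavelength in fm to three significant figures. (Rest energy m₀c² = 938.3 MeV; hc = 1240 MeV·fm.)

Total energy E = KE + m₀c² = 9000 + 938.3 = 9938.3 MeV.
(pc)² = E² − (m₀c²)² = (9938.3)² − (938.3)² = 9.789 × 10⁷ MeV², so pc = 9894 MeV.
λ = hc/(pc) = 1240 MeV·fm / 9894 MeV = 0.125 fm.

λ = 0.125 fm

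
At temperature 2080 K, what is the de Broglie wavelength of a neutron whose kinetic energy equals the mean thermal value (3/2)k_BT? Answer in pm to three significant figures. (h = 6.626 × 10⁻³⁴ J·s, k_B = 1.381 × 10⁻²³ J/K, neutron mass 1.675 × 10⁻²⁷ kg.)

KE = (3/2)k_BT = 1.5 × 1.381 × 10⁻²³ × 2080 = 4.309 × 10⁻²⁰ J.
p = √(2mKE) = √(2 × 1.675 × 10⁻²⁷ × 4.309 × 10⁻²⁰) = 1.201 × 10⁻²³ kg·m/s.
λ = h/p = 5.52 × 10⁻¹¹ m = 55.2 pm.

λ = 55.2 pm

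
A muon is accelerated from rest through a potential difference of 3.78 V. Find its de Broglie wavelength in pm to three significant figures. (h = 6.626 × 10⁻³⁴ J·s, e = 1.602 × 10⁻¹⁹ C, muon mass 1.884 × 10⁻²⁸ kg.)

λ = 43.9 pm

KE = eV = 1.602 × 10⁻¹⁹ × 3.780 = 6.056 × 10⁻¹⁹ J.
p = √(2mKE) = √(2 × 1.884 × 10⁻²⁸ × 6.056 × 10⁻¹⁹) = 1.511 × 10⁻²³ kg·m/s.
λ = h/p = 6.626 × 10⁻³⁴ / 1.511 × 10⁻²³ = 4.39 × 10⁻¹¹ m = 43.9 pm.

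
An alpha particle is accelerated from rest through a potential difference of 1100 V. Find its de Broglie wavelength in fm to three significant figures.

KE = 2eV = 2 × 1.602 × 10⁻¹⁹ × 1100 = 3.524 × 10⁻¹⁶ J.
p = √(2mKE) = √(2 × 6.645 × 10⁻²⁷ × 3.524 × 10⁻¹⁶) = 2.164 × 10⁻²¹ kg·m/s.
λ = h/p = 6.626 × 10⁻³⁴ / 2.164 × 10⁻²¹ = 3.06 × 10⁻¹³ m = 306 fm.

λ = 306 fm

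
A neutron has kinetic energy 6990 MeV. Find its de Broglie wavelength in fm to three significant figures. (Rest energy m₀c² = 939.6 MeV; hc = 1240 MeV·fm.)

λ = 0.157 fm

Total energy E = KE + m₀c² = 6990 + 939.6 = 7929.6 MeV.
(pc)² = E² − (m₀c²)² = (7929.6)² − (939.6)² = 6.200 × 10⁷ MeV², so pc = 7874 MeV.
λ = hc/(pc) = 1240 MeV·fm / 7874 MeV = 0.157 fm.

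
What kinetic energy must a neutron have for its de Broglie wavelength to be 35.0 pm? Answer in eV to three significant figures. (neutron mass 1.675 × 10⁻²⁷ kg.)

p = h/λ = 6.626 × 10⁻³⁴ / 3.500 × 10⁻¹¹ = 1.893 × 10⁻²³ kg·m/s.
KE = p²/(2m) = (1.893 × 10⁻²³)² / (2 × 1.675 × 10⁻²⁷) = 1.070 × 10⁻¹⁹ J = 0.668 eV.

KE = 0.668 eV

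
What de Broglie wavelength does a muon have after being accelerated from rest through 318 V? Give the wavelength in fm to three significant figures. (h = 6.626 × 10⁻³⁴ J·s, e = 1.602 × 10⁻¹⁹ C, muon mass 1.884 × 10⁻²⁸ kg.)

KE = eV = 1.602 × 10⁻¹⁹ × 318.0 = 5.094 × 10⁻¹⁷ J.
p = √(2mKE) = √(2 × 1.884 × 10⁻²⁸ × 5.094 × 10⁻¹⁷) = 1.385 × 10⁻²² kg·m/s.
λ = h/p = 6.626 × 10⁻³⁴ / 1.385 × 10⁻²² = 4.78 × 10⁻¹² m = 4780 fm.

λ = 4780 fm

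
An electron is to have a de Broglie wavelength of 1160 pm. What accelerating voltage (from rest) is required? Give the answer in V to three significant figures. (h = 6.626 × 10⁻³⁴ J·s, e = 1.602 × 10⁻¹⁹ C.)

V = 1.12 V

p = h/λ = 6.626 × 10⁻³⁴ / 1.160 × 10⁻⁹ = 5.712 × 10⁻²⁵ kg·m/s.
KE = p²/(2m) = 1.791 × 10⁻¹⁹ J.
V = KE/e = 1.791 × 10⁻¹⁹ / (1.602 × 10⁻¹⁹) = 1.12 V.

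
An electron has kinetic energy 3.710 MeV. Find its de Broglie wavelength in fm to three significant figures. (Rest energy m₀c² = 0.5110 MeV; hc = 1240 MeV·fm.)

Total energy E = KE + m₀c² = 3.710 + 0.5110 = 4.2210 MeV.
(pc)² = E² − (m₀c²)² = (4.2210)² − (0.5110)² = 17.56 MeV², so pc = 4.190 MeV.
λ = hc/(pc) = 1240 MeV·fm / 4.190 MeV = 296 fm.

λ = 296 fm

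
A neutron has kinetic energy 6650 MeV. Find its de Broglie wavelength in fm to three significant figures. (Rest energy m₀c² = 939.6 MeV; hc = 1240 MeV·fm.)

Total energy E = KE + m₀c² = 6650 + 939.6 = 7589.6 MeV.
(pc)² = E² − (m₀c²)² = (7589.6)² − (939.6)² = 5.672 × 10⁷ MeV², so pc = 7531 MeV.
λ = hc/(pc) = 1240 MeV·fm / 7531 MeV = 0.165 fm.

λ = 0.165 fm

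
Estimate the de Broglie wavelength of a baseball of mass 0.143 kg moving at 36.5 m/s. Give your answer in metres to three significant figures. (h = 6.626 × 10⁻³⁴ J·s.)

λ = 1.27 × 10⁻³⁴ m

p = mv = 0.143 × 36.5 = 5.219 kg·m/s.
λ = h/p = 6.626 × 10⁻³⁴ / 5.219 = 1.27 × 10⁻³⁴ m.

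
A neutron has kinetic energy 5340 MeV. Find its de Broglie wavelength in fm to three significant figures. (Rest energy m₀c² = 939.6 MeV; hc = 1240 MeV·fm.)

Total energy E = KE + m₀c² = 5340 + 939.6 = 6279.6 MeV.
(pc)² = E² − (m₀c²)² = (6279.6)² − (939.6)² = 3.855 × 10⁷ MeV², so pc = 6209 MeV.
λ = hc/(pc) = 1240 MeV·fm / 6209 MeV = 0.200 fm.

λ = 0.200 fm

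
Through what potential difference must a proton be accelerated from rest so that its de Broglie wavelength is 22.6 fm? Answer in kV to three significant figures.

V = 1600 kV

p = h/λ = 6.626 × 10⁻³⁴ / 2.260 × 10⁻¹⁴ = 2.932 × 10⁻²⁰ kg·m/s.
KE = p²/(2m) = 2.569 × 10⁻¹³ J.
V = KE/e = 2.569 × 10⁻¹³ / (1.602 × 10⁻¹⁹) = 1600 kV.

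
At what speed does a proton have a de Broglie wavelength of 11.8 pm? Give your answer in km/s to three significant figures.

p = h/λ = 6.626 × 10⁻³⁴ / 1.180 × 10⁻¹¹ = 5.615 × 10⁻²³ kg·m/s.
v = p/m = 5.615 × 10⁻²³ / 1.673 × 10⁻²⁷ = 3.36 × 10⁴ m/s = 33.6 km/s.

v = 33.6 km/s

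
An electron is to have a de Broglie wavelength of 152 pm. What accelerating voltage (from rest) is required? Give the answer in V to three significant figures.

V = 65.1 V

p = h/λ = 6.626 × 10⁻³⁴ / 1.520 × 10⁻¹⁰ = 4.359 × 10⁻²⁴ kg·m/s.
KE = p²/(2m) = 1.043 × 10⁻¹⁷ J.
V = KE/e = 1.043 × 10⁻¹⁷ / (1.602 × 10⁻¹⁹) = 65.1 V.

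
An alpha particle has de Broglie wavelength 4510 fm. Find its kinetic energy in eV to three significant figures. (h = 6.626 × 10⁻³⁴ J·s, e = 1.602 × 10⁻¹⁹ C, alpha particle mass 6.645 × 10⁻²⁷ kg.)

p = h/λ = 6.626 × 10⁻³⁴ / 4.510 × 10⁻¹² = 1.469 × 10⁻²² kg·m/s.
KE = p²/(2m) = (1.469 × 10⁻²²)² / (2 × 6.645 × 10⁻²⁷) = 1.624 × 10⁻¹⁸ J = 10.1 eV.

KE = 10.1 eV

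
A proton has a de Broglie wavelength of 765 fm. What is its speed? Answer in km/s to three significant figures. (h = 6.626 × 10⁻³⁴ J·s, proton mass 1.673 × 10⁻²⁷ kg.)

v = 518 km/s

p = h/λ = 6.626 × 10⁻³⁴ / 7.650 × 10⁻¹³ = 8.661 × 10⁻²² kg·m/s.
v = p/m = 8.661 × 10⁻²² / 1.673 × 10⁻²⁷ = 5.18 × 10⁵ m/s = 518 km/s.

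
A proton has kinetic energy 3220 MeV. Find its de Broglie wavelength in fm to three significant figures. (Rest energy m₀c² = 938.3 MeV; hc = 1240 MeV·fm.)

Total energy E = KE + m₀c² = 3220 + 938.3 = 4158.3 MeV.
(pc)² = E² − (m₀c²)² = (4158.3)² − (938.3)² = 1.641 × 10⁷ MeV², so pc = 4051 MeV.
λ = hc/(pc) = 1240 MeV·fm / 4051 MeV = 0.306 fm.

λ = 0.306 fm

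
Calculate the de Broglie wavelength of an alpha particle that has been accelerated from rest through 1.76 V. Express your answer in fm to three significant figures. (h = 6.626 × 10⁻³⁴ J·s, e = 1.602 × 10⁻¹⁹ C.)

λ = 7650 fm

KE = 2eV = 2 × 1.602 × 10⁻¹⁹ × 1.760 = 5.639 × 10⁻¹⁹ J.
p = √(2mKE) = √(2 × 6.645 × 10⁻²⁷ × 5.639 × 10⁻¹⁹) = 8.657 × 10⁻²³ kg·m/s.
λ = h/p = 6.626 × 10⁻³⁴ / 8.657 × 10⁻²³ = 7.65 × 10⁻¹² m = 7650 fm.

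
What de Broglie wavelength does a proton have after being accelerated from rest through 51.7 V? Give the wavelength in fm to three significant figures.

KE = eV = 1.602 × 10⁻¹⁹ × 51.70 = 8.282 × 10⁻¹⁸ J.
p = √(2mKE) = √(2 × 1.673 × 10⁻²⁷ × 8.282 × 10⁻¹⁸) = 1.665 × 10⁻²² kg·m/s.
λ = h/p = 6.626 × 10⁻³⁴ / 1.665 × 10⁻²² = 3.98 × 10⁻¹² m = 3980 fm.

λ = 3980 fm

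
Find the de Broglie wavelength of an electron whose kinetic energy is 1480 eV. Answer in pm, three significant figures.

KE = 1480 eV = 2.371 × 10⁻¹⁶ J.
p = √(2mKE) = √(2 × 9.109 × 10⁻³¹ × 2.371 × 10⁻¹⁶) = 2.078 × 10⁻²³ kg·m/s.
λ = h/p = 6.626 × 10⁻³⁴ / 2.078 × 10⁻²³ = 3.19 × 10⁻¹¹ m = 31.9 pm.

λ = 31.9 pm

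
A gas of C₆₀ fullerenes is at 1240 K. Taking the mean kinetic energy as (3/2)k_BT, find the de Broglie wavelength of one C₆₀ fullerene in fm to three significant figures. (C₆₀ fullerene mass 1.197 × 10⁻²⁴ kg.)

KE = (3/2)k_BT = 1.5 × 1.381 × 10⁻²³ × 1240 = 2.569 × 10⁻²⁰ J.
p = √(2mKE) = √(2 × 1.197 × 10⁻²⁴ × 2.569 × 10⁻²⁰) = 2.480 × 10⁻²² kg·m/s.
λ = h/p = 2.67 × 10⁻¹² m = 2670 fm.

λ = 2670 fm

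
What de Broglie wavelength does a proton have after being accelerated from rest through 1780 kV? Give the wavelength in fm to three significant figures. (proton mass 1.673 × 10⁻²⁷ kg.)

λ = 21.5 fm

KE = eV = 1.602 × 10⁻¹⁹ × 1.780 × 10⁶ = 2.852 × 10⁻¹³ J.
p = √(2mKE) = √(2 × 1.673 × 10⁻²⁷ × 2.852 × 10⁻¹³) = 3.089 × 10⁻²⁰ kg·m/s.
λ = h/p = 6.626 × 10⁻³⁴ / 3.089 × 10⁻²⁰ = 2.15 × 10⁻¹⁴ m = 21.5 fm.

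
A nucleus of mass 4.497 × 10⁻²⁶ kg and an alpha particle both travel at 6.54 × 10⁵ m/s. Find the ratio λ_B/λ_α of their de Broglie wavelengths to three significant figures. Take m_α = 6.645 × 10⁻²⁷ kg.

At fixed v, p = mv so λ = h/(mv) ∝ 1/m.
λ_B/λ_α = m_α/m_B = 6.645 × 10⁻²⁷/4.497 × 10⁻²⁶ = 0.148.

λ_B/λ_α = 0.148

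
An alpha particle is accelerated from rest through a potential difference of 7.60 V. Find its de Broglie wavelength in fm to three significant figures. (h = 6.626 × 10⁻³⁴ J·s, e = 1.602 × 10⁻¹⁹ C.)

λ = 3680 fm

KE = 2eV = 2 × 1.602 × 10⁻¹⁹ × 7.600 = 2.435 × 10⁻¹⁸ J.
p = √(2mKE) = √(2 × 6.645 × 10⁻²⁷ × 2.435 × 10⁻¹⁸) = 1.799 × 10⁻²² kg·m/s.
λ = h/p = 6.626 × 10⁻³⁴ / 1.799 × 10⁻²² = 3.68 × 10⁻¹² m = 3680 fm.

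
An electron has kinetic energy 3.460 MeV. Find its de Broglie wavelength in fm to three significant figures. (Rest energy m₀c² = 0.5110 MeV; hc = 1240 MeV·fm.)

λ = 315 fm

Total energy E = KE + m₀c² = 3.460 + 0.5110 = 3.9710 MeV.
(pc)² = E² − (m₀c²)² = (3.9710)² − (0.5110)² = 15.51 MeV², so pc = 3.938 MeV.
λ = hc/(pc) = 1240 MeV·fm / 3.938 MeV = 315 fm.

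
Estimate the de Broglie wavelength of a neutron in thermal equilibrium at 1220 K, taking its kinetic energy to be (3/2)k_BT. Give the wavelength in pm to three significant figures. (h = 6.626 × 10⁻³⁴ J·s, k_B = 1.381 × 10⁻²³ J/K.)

λ = 72.0 pm

KE = (3/2)k_BT = 1.5 × 1.381 × 10⁻²³ × 1220 = 2.527 × 10⁻²⁰ J.
p = √(2mKE) = √(2 × 1.675 × 10⁻²⁷ × 2.527 × 10⁻²⁰) = 9.201 × 10⁻²⁴ kg·m/s.
λ = h/p = 7.20 × 10⁻¹¹ m = 72.0 pm.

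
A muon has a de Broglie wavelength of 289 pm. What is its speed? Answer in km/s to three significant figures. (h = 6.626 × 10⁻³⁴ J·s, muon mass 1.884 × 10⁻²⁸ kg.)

v = 12.2 km/s

p = h/λ = 6.626 × 10⁻³⁴ / 2.890 × 10⁻¹⁰ = 2.293 × 10⁻²⁴ kg·m/s.
v = p/m = 2.293 × 10⁻²⁴ / 1.884 × 10⁻²⁸ = 1.22 × 10⁴ m/s = 12.2 km/s.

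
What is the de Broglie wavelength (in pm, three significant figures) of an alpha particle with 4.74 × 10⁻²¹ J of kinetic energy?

λ = 83.5 pm

p = √(2mKE) = √(2 × 6.645 × 10⁻²⁷ × 4.740 × 10⁻²¹) = 7.937 × 10⁻²⁴ kg·m/s.
λ = h/p = 6.626 × 10⁻³⁴ / 7.937 × 10⁻²⁴ = 8.35 × 10⁻¹¹ m = 83.5 pm.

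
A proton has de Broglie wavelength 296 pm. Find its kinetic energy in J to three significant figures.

KE = 1.50 × 10⁻²¹ J

p = h/λ = 6.626 × 10⁻³⁴ / 2.960 × 10⁻¹⁰ = 2.239 × 10⁻²⁴ kg·m/s.
KE = p²/(2m) = (2.239 × 10⁻²⁴)² / (2 × 1.673 × 10⁻²⁷) = 1.498 × 10⁻²¹ J = 1.50 × 10⁻²¹ J.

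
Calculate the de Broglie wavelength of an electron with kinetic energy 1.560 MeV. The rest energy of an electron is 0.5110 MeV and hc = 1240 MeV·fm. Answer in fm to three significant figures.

Total energy E = KE + m₀c² = 1.560 + 0.5110 = 2.0710 MeV.
(pc)² = E² − (m₀c²)² = (2.0710)² − (0.5110)² = 4.028 MeV², so pc = 2.007 MeV.
λ = hc/(pc) = 1240 MeV·fm / 2.007 MeV = 618 fm.

λ = 618 fm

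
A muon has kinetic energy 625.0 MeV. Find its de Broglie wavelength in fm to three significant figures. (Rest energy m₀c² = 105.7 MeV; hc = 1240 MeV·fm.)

λ = 1.72 fm

Total energy E = KE + m₀c² = 625.0 + 105.7 = 730.7 MeV.
(pc)² = E² − (m₀c²)² = (730.7)² − (105.7)² = 5.228 × 10⁵ MeV², so pc = 723.0 MeV.
λ = hc/(pc) = 1240 MeV·fm / 723.0 MeV = 1.72 fm.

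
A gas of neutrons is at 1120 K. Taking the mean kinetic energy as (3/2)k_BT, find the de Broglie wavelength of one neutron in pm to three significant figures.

λ = 75.2 pm

KE = (3/2)k_BT = 1.5 × 1.381 × 10⁻²³ × 1120 = 2.320 × 10⁻²⁰ J.
p = √(2mKE) = √(2 × 1.675 × 10⁻²⁷ × 2.320 × 10⁻²⁰) = 8.816 × 10⁻²⁴ kg·m/s.
λ = h/p = 7.52 × 10⁻¹¹ m = 75.2 pm.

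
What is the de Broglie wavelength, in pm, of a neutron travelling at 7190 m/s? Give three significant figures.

p = mv = 1.675 × 10⁻²⁷ × 7190 = 1.204 × 10⁻²³ kg·m/s.
λ = h/p = 6.626 × 10⁻³⁴ / 1.204 × 10⁻²³ = 5.50 × 10⁻¹¹ m = 55.0 pm.

λ = 55.0 pm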